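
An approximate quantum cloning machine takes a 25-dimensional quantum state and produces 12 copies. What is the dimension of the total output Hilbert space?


Output space = H^(tensor 12) where dim(H) = 25
dim = 25^12
= 625 (after 2 factors)
= 15625 (after 3 factors)
= 390625 (after 4 factors)
= 9765625 (after 5 factors)
= 244140625 (after 6 factors)
= 6103515625 (after 7 factors)
= 152587890625 (after 8 factors)
= 3814697265625 (after 9 factors)
= 95367431640625 (after 10 factors)
= 2384185791015625 (after 11 factors)
= 59604644775390625 (after 12 factors)
= 59604644775390625

59604644775390625


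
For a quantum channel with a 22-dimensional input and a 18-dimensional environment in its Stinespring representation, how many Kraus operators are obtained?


Tracing out the environment in an orthonormal basis {|i>_E} gives Kraus operators K_i = <i|_E U |0>_E.
Number of Kraus operators = dim(H_env) = d_env
= 18

18


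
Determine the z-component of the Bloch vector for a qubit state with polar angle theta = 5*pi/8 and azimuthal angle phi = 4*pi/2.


theta = 1.9635, phi = 6.2832
r_z = cos(theta) = -0.3827

-0.3827


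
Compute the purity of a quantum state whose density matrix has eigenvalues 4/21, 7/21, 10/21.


tr(rho^2) = sum of eigenvalues squared
= (4/21)^2 + (7/21)^2 + (10/21)^2
= (16 + 49 + 100) / 441
= 165/441
= 0.3741

0.3741


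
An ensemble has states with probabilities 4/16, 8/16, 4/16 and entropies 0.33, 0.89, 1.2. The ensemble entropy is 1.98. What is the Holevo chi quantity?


chi = S(rho) - sum_i p_i * S(rho_i)
Weighted entropy = 4/16 * 0.33 + 8/16 * 0.89 + 4/16 * 1.2
= 0.8275
chi = 1.98 - 0.8275
= 1.1525

1.1525


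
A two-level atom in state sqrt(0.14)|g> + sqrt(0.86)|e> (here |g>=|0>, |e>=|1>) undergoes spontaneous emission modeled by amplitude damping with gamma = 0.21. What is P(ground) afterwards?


For amplitude damping with parameter gamma on state sqrt(a)|0> + sqrt(b)|1>:
alpha^2 = 0.14, beta^2 = 0.86
P(|0>) = alpha^2 + gamma * beta^2
= 0.14 + 0.21 * 0.86
= 0.14 + 0.1806
= 0.3206

0.3206


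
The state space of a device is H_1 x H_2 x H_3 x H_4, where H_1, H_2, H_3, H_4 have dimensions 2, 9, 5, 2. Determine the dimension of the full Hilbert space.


dim(H_1 x H_2 x H_3 x H_4) = 2 * 9 * 5 * 2
= 18 * 5 * 2
= 90 * 2
= 180

180


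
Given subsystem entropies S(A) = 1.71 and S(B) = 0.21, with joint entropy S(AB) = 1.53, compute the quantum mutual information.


I(A:B) = S(A) + S(B) - S(AB)
= 1.71 + 0.21 - 1.53
= 0.3900

0.3900


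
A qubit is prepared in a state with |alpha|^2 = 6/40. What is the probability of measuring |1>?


|alpha|^2 = 6/40 = 0.1500
|beta|^2 = 1 - 6/40 = 34/40 = 0.8500
P(|1>) = |beta|^2 = 0.8500

0.8500


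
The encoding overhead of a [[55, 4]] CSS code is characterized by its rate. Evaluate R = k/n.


Code rate R = k/n
= 4/55
= 0.0727

0.0727


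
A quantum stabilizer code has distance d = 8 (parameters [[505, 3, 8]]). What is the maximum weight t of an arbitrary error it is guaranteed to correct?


Code parameters: [[505, 3, 8]], distance d = 8.
Number of correctable errors = floor((d-1)/2)
= floor((8 - 1)/2)
= floor(7/2)
= 3

3


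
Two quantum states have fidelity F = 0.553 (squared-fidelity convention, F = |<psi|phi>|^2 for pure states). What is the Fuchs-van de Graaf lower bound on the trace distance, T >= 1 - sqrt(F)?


Fuchs-van de Graaf (squared-fidelity convention): 1 - sqrt(F) <= T <= sqrt(1 - F).
Lower bound: T >= 1 - sqrt(F)
sqrt(F) = sqrt(0.553) = 0.7436
T >= 1 - 0.7436
T >= 0.2564

0.2564


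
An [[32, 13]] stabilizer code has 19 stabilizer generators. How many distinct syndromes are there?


Each stabilizer generator gives a binary (+1 or -1) measurement outcome.
With 19 independent generators:
Total syndromes = 2^19
= 524288

524288


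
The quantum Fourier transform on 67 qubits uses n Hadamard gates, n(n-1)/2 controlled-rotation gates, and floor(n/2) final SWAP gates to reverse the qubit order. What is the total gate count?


Hadamard gates: 67
Controlled rotations: n*(n-1)/2 = 67*66/2 = 2211
SWAP gates: floor(n/2) = floor(67/2) = 33
Total = 67 + 2211 + 33
= 2311

2311


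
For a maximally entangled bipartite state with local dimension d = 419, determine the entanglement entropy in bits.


For a maximally entangled state in d x d:
S = log2(d) = log2(419)
= 8.7108

8.7108


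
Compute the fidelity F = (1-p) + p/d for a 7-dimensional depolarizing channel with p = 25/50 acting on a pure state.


F = (1-p) + p/d
= (1 - 0.5000) + 0.5000/7
= 0.5000 + 0.0714
= 0.5714

0.5714


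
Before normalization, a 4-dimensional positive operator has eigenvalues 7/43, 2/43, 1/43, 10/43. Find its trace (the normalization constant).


tr(M) = sum of eigenvalues
= 7/43 + 2/43 + 1/43 + 10/43
= 20/43
= 0.4651

0.4651


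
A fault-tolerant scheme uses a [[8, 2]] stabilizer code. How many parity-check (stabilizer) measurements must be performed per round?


For an [[n,k]] stabilizer code:
Number of stabilizer generators = n - k
= 8 - 2
= 6

6


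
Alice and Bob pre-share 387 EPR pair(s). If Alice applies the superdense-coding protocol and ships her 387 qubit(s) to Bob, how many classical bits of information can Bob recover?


Superdense coding allows 2 classical bits per shared entangled pair.
387 pair(s) -> 2 * 387 = 774 classical bits

774


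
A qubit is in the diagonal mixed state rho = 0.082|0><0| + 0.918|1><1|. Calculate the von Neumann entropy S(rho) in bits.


S = -p*log2(p) - (1-p)*log2(1-p)
p = 0.0820, 1-p = 0.9180
= -0.0820 * log2(0.0820) - 0.9180 * log2(0.9180)
= -(-0.2959) - (-0.1133)
= 0.4092

0.4092


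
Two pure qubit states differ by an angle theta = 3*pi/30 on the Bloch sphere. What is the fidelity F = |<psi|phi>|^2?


For states separated by angle theta on Bloch sphere:
F = cos^2(theta/2)
theta = 3*pi/30 = 0.3142
theta/2 = 0.1571
cos(theta/2) = 0.9877
F = 0.9755

0.9755


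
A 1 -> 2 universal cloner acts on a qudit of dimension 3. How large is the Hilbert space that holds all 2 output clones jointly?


Output space = H^(tensor 2) where dim(H) = 3
dim = 3^2
= 9

9


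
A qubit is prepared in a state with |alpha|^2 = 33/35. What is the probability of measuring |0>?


|alpha|^2 = 33/35 = 0.9429
|beta|^2 = 1 - 33/35 = 2/35 = 0.0571
P(|0>) = |alpha|^2 = 0.9429

0.9429


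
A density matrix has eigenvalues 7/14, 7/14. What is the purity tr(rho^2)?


tr(rho^2) = sum of eigenvalues squared
= (7/14)^2 + (7/14)^2
= (49 + 49) / 196
= 98/196
= 0.5000

0.5000


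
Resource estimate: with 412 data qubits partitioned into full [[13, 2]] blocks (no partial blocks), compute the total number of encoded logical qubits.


Each code block uses 13 physical qubits for 2 logical qubit(s).
Number of complete blocks = floor(412 / 13) = 31
Logical qubits = 31 * 2
= 62

62


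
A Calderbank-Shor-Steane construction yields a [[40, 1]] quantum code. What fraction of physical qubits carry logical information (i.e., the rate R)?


Code rate R = k/n
= 1/40
= 0.0250

0.0250


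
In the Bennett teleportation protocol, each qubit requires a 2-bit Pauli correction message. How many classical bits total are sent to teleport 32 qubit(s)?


Quantum teleportation requires 2 classical bits per qubit teleported.
32 qubit(s) -> 2 * 32 = 64 classical bits

64


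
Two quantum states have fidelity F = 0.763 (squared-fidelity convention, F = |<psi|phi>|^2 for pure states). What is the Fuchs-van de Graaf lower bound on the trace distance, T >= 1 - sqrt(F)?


Fuchs-van de Graaf (squared-fidelity convention): 1 - sqrt(F) <= T <= sqrt(1 - F).
Lower bound: T >= 1 - sqrt(F)
sqrt(F) = sqrt(0.763) = 0.8735
T >= 1 - 0.8735
T >= 0.1265

0.1265


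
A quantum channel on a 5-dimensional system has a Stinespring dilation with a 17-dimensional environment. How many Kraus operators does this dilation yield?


Tracing out the environment in an orthonormal basis {|i>_E} gives Kraus operators K_i = <i|_E U |0>_E.
Number of Kraus operators = dim(H_env) = d_env
= 17

17


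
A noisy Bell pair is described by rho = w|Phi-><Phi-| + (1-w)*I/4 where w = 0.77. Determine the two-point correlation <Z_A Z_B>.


|Phi-> = (|00> - |11>)/sqrt(2)
For the pure Bell state, <Z_A Z_B> = +1 (Bell-state Pauli correlator).
The maximally-mixed part I/4 has tr(I/4 * P tensor P) = 0 for any traceless Pauli P.
So <Z_A Z_B>_rho = w * (+1) + (1 - w) * 0
= 0.77 * (+1)
= 0.7700

0.7700


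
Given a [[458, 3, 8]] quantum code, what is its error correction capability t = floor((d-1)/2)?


Code parameters: [[458, 3, 8]], distance d = 8.
Number of correctable errors = floor((d-1)/2)
= floor((8 - 1)/2)
= floor(7/2)
= 3

3


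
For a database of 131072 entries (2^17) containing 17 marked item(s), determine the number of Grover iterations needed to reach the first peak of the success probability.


After j Grover iterations the success probability is P(j) = sin^2((2j+1)*theta), where sin(theta) = sqrt(k/N).
N = 2^17 = 131072, k = 17
sin(theta) = sqrt(k/N) = 0.01138857792
theta = arcsin(sqrt(k/N)) = 0.01138882412 rad
P(j) reaches its first maximum when (2j+1)*theta is as close as possible to pi/2, i.e. j = round(pi/(4*theta) - 1/2).
pi/(4*theta) - 1/2 = 68.4622
(For comparison, the common estimate pi/4 * sqrt(N/k) = 68.9637; the exact maximiser is used here.)
Optimal iterations = 68

68


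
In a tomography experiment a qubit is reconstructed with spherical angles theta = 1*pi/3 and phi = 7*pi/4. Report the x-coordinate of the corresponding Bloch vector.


theta = 1.0472, phi = 5.4978
r_x = sin(theta)*cos(phi) = 0.8660 * 0.7071
r_x = 0.6124

0.6124


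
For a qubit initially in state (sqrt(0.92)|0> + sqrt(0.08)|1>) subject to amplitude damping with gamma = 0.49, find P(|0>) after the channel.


For amplitude damping with parameter gamma on state sqrt(a)|0> + sqrt(b)|1>:
alpha^2 = 0.92, beta^2 = 0.08
P(|0>) = alpha^2 + gamma * beta^2
= 0.92 + 0.49 * 0.08
= 0.92 + 0.0392
= 0.9592

0.9592


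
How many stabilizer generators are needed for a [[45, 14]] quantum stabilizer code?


For an [[n,k]] stabilizer code:
Number of stabilizer generators = n - k
= 45 - 14
= 31

31


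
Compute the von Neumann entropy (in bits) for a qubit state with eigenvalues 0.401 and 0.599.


S = -p*log2(p) - (1-p)*log2(1-p)
p = 0.4010, 1-p = 0.5990
= -0.4010 * log2(0.4010) - 0.5990 * log2(0.5990)
= -(-0.5286) - (-0.4429)
= 0.9715

0.9715


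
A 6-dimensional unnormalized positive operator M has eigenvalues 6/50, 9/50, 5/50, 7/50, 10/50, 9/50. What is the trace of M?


tr(M) = sum of eigenvalues
= 6/50 + 9/50 + 5/50 + 7/50 + 10/50 + 9/50
= 46/50
= 0.9200

0.9200


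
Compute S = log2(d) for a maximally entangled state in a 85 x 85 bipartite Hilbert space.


For a maximally entangled state in d x d:
S = log2(d) = log2(85)
= 6.4094

6.4094


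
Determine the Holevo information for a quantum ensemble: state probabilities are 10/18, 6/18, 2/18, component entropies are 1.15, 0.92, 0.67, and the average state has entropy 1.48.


chi = S(rho) - sum_i p_i * S(rho_i)
Weighted entropy = 10/18 * 1.15 + 6/18 * 0.92 + 2/18 * 0.67
= 1.0200
chi = 1.48 - 1.0200
= 0.4600

0.4600


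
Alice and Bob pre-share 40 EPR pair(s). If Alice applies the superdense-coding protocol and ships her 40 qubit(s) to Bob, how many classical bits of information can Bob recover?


Superdense coding allows 2 classical bits per shared entangled pair.
40 pair(s) -> 2 * 40 = 80 classical bits

80


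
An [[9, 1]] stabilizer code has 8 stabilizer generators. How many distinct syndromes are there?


Each stabilizer generator gives a binary (+1 or -1) measurement outcome.
With 8 independent generators:
Total syndromes = 2^8
= 256

256


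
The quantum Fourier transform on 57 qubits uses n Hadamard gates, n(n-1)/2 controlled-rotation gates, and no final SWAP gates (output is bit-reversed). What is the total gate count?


Hadamard gates: 57
Controlled rotations: n*(n-1)/2 = 57*56/2 = 1596
SWAP gates: 0 (omitted)
Total = 57 + 1596
= 1653

1653


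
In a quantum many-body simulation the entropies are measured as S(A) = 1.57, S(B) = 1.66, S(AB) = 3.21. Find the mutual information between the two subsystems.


I(A:B) = S(A) + S(B) - S(AB)
= 1.57 + 1.66 - 3.21
= 0.0200

0.0200


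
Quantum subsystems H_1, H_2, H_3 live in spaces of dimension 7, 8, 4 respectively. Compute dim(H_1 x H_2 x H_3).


dim(H_1 x H_2 x H_3) = 7 * 8 * 4
= 56 * 4
= 224

224


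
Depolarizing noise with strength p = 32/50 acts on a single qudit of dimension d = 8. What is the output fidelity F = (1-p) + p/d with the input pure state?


F = (1-p) + p/d
= (1 - 0.6400) + 0.6400/8
= 0.3600 + 0.0800
= 0.4400

0.4400


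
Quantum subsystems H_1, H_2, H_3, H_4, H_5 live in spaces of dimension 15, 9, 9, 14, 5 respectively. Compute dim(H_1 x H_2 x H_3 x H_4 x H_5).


dim(H_1 x H_2 x H_3 x H_4 x H_5) = 15 * 9 * 9 * 14 * 5
= 135 * 9 * 14 * 5
= 1215 * 14 * 5
= 17010 * 5
= 85050

85050


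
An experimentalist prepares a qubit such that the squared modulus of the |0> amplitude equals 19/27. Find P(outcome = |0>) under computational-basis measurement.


|alpha|^2 = 19/27 = 0.7037
|beta|^2 = 1 - 19/27 = 8/27 = 0.2963
P(|0>) = |alpha|^2 = 0.7037

0.7037


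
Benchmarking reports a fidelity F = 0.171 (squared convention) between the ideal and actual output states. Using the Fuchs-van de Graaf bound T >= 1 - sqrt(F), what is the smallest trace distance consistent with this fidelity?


Fuchs-van de Graaf (squared-fidelity convention): 1 - sqrt(F) <= T <= sqrt(1 - F).
Lower bound: T >= 1 - sqrt(F)
sqrt(F) = sqrt(0.171) = 0.4135
T >= 1 - 0.4135
T >= 0.5865

0.5865


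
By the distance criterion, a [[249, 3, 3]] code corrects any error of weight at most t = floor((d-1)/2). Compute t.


Code parameters: [[249, 3, 3]], distance d = 3.
Number of correctable errors = floor((d-1)/2)
= floor((3 - 1)/2)
= floor(2/2)
= 1

1


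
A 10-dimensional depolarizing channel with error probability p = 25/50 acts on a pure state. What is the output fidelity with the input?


F = (1-p) + p/d
= (1 - 0.5000) + 0.5000/10
= 0.5000 + 0.0500
= 0.5500

0.5500


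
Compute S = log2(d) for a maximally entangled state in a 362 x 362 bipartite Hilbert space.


For a maximally entangled state in d x d:
S = log2(d) = log2(362)
= 8.4998

8.4998


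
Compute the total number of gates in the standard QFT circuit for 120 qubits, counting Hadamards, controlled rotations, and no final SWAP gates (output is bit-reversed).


Hadamard gates: 120
Controlled rotations: n*(n-1)/2 = 120*119/2 = 7140
SWAP gates: 0 (omitted)
Total = 120 + 7140
= 7260

7260


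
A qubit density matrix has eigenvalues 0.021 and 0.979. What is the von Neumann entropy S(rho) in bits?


S = -p*log2(p) - (1-p)*log2(1-p)
p = 0.0210, 1-p = 0.9790
= -0.0210 * log2(0.0210) - 0.9790 * log2(0.9790)
= -(-0.1170) - (-0.0300)
= 0.1470

0.1470


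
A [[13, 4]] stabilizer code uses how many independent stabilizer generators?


For an [[n,k]] stabilizer code:
Number of stabilizer generators = n - k
= 13 - 4
= 9

9


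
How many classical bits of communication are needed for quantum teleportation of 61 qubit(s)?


Quantum teleportation requires 2 classical bits per qubit teleported.
61 qubit(s) -> 2 * 61 = 122 classical bits

122


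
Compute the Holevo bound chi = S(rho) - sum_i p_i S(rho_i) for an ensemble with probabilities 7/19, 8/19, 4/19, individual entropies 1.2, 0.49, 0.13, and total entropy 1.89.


chi = S(rho) - sum_i p_i * S(rho_i)
Weighted entropy = 7/19 * 1.2 + 8/19 * 0.49 + 4/19 * 0.13
= 0.6758
chi = 1.89 - 0.6758
= 1.2142

1.2142


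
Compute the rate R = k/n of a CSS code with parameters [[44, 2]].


Code rate R = k/n
= 2/44
= 0.0455

0.0455


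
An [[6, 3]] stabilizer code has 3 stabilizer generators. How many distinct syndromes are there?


Each stabilizer generator gives a binary (+1 or -1) measurement outcome.
With 3 independent generators:
Total syndromes = 2^3
= 8

8


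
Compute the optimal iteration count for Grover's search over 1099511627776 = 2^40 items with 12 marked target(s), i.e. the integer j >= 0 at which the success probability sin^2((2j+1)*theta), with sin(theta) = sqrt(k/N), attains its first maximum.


After j Grover iterations the success probability is P(j) = sin^2((2j+1)*theta), where sin(theta) = sqrt(k/N).
N = 2^40 = 1099511627776, k = 12
sin(theta) = sqrt(k/N) = 3.30362474e-06
theta = arcsin(sqrt(k/N)) = 3.30362474e-06 rad
P(j) reaches its first maximum when (2j+1)*theta is as close as possible to pi/2, i.e. j = round(pi/(4*theta) - 1/2).
pi/(4*theta) - 1/2 = 237737.8103
(For comparison, the common estimate pi/4 * sqrt(N/k) = 237738.3103; the exact maximiser is used here.)
Optimal iterations = 237738

237738


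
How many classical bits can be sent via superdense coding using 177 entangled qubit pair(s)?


Superdense coding allows 2 classical bits per shared entangled pair.
177 pair(s) -> 2 * 177 = 354 classical bits

354


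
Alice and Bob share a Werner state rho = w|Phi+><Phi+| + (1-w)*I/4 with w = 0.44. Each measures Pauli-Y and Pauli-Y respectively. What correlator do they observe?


|Phi+> = (|00> + |11>)/sqrt(2)
For the pure Bell state, <Y_A Y_B> = -1 (Bell-state Pauli correlator).
The maximally-mixed part I/4 has tr(I/4 * P tensor P) = 0 for any traceless Pauli P.
So <Y_A Y_B>_rho = w * (-1) + (1 - w) * 0
= 0.44 * (-1)
= -0.4400

-0.4400


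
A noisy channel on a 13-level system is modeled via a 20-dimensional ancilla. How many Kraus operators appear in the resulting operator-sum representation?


Tracing out the environment in an orthonormal basis {|i>_E} gives Kraus operators K_i = <i|_E U |0>_E.
Number of Kraus operators = dim(H_env) = d_env
= 20

20


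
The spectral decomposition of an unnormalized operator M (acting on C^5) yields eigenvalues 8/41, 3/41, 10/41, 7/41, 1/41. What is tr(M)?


tr(M) = sum of eigenvalues
= 8/41 + 3/41 + 10/41 + 7/41 + 1/41
= 29/41
= 0.7073

0.7073


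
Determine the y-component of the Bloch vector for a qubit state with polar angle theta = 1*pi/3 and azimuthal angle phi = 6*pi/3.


theta = 1.0472, phi = 6.2832
r_y = sin(theta)*sin(phi) = 0.8660 * 0.0000
r_y = 0.0000

0.0000


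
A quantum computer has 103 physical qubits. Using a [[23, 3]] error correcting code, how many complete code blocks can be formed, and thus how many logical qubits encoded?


Each code block uses 23 physical qubits for 3 logical qubit(s).
Number of complete blocks = floor(103 / 23) = 4
Logical qubits = 4 * 3
= 12

12


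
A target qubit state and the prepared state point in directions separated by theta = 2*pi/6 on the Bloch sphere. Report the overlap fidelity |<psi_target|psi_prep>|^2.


For states separated by angle theta on Bloch sphere:
F = cos^2(theta/2)
theta = 2*pi/6 = 1.0472
theta/2 = 0.5236
cos(theta/2) = 0.8660
F = 0.7500

0.7500


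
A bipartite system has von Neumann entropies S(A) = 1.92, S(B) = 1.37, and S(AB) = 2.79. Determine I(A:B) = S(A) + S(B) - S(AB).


I(A:B) = S(A) + S(B) - S(AB)
= 1.92 + 1.37 - 2.79
= 0.5000

0.5000


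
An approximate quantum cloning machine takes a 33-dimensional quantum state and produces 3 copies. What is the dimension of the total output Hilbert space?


Output space = H^(tensor 3) where dim(H) = 33
dim = 33^3
= 1089 (after 2 factors)
= 35937 (after 3 factors)
= 35937

35937


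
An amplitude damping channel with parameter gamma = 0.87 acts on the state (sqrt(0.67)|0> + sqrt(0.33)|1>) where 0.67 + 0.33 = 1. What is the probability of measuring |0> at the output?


For amplitude damping with parameter gamma on state sqrt(a)|0> + sqrt(b)|1>:
alpha^2 = 0.67, beta^2 = 0.33
P(|0>) = alpha^2 + gamma * beta^2
= 0.67 + 0.87 * 0.33
= 0.67 + 0.2871
= 0.9571

0.9571


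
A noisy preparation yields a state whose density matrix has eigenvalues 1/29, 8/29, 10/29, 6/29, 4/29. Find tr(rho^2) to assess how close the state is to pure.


tr(rho^2) = sum of eigenvalues squared
= (1/29)^2 + (8/29)^2 + (10/29)^2 + (6/29)^2 + (4/29)^2
= (1 + 64 + 100 + 36 + 16) / 841
= 217/841
= 0.2580

0.2580


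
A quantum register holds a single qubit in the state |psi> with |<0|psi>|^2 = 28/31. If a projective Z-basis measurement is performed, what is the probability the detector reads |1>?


|alpha|^2 = 28/31 = 0.9032
|beta|^2 = 1 - 28/31 = 3/31 = 0.0968
P(|1>) = |beta|^2 = 0.0968

0.0968


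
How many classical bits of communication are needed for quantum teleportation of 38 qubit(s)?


Quantum teleportation requires 2 classical bits per qubit teleported.
38 qubit(s) -> 2 * 38 = 76 classical bits

76


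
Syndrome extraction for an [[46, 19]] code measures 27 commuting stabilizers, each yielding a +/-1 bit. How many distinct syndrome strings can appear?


Each stabilizer generator gives a binary (+1 or -1) measurement outcome.
With 27 independent generators:
Total syndromes = 2^27
= 134217728

134217728


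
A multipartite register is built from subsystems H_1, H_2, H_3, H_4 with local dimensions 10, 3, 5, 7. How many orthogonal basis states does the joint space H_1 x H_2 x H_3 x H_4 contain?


dim(H_1 x H_2 x H_3 x H_4) = 10 * 3 * 5 * 7
= 30 * 5 * 7
= 150 * 7
= 1050

1050


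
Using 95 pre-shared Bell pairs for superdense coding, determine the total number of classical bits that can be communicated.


Superdense coding allows 2 classical bits per shared entangled pair.
95 pair(s) -> 2 * 95 = 190 classical bits

190


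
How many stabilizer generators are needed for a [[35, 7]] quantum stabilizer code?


For an [[n,k]] stabilizer code:
Number of stabilizer generators = n - k
= 35 - 7
= 28

28


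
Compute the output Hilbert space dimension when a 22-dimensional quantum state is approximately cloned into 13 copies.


Output space = H^(tensor 13) where dim(H) = 22
dim = 22^13
= 484 (after 2 factors)
= 10648 (after 3 factors)
= 234256 (after 4 factors)
= 5153632 (after 5 factors)
= 113379904 (after 6 factors)
= 2494357888 (after 7 factors)
= 54875873536 (after 8 factors)
= 1207269217792 (after 9 factors)
= 26559922791424 (after 10 factors)
= 584318301411328 (after 11 factors)
= 12855002631049216 (after 12 factors)
= 282810057883082752 (after 13 factors)
= 282810057883082752

282810057883082752


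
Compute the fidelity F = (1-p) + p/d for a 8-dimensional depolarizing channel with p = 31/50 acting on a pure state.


F = (1-p) + p/d
= (1 - 0.6200) + 0.6200/8
= 0.3800 + 0.0775
= 0.4575

0.4575


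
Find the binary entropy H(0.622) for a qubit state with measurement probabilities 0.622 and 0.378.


S = -p*log2(p) - (1-p)*log2(1-p)
p = 0.6220, 1-p = 0.3780
= -0.6220 * log2(0.6220) - 0.3780 * log2(0.3780)
= -(-0.4261) - (-0.5305)
= 0.9566

0.9566


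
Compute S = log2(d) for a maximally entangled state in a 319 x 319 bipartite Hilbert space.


For a maximally entangled state in d x d:
S = log2(d) = log2(319)
= 8.3174

8.3174


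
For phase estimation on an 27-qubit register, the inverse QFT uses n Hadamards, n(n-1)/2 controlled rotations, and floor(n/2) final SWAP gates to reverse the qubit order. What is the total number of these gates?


Hadamard gates: 27
Controlled rotations: n*(n-1)/2 = 27*26/2 = 351
SWAP gates: floor(n/2) = floor(27/2) = 13
Total = 27 + 351 + 13
= 391

391


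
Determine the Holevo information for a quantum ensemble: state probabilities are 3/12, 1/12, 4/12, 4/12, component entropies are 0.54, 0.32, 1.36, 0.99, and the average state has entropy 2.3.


chi = S(rho) - sum_i p_i * S(rho_i)
Weighted entropy = 3/12 * 0.54 + 1/12 * 0.32 + 4/12 * 1.36 + 4/12 * 0.99
= 0.9450
chi = 2.3 - 0.9450
= 1.3550

1.3550


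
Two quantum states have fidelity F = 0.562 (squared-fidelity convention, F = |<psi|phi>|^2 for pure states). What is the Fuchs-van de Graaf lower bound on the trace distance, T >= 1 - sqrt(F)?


Fuchs-van de Graaf (squared-fidelity convention): 1 - sqrt(F) <= T <= sqrt(1 - F).
Lower bound: T >= 1 - sqrt(F)
sqrt(F) = sqrt(0.562) = 0.7497
T >= 1 - 0.7497
T >= 0.2503

0.2503


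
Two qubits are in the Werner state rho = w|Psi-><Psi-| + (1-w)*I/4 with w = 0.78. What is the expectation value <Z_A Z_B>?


|Psi-> = (|01> - |10>)/sqrt(2)
For the pure Bell state, <Z_A Z_B> = -1 (Bell-state Pauli correlator).
The maximally-mixed part I/4 has tr(I/4 * P tensor P) = 0 for any traceless Pauli P.
So <Z_A Z_B>_rho = w * (-1) + (1 - w) * 0
= 0.78 * (-1)
= -0.7800

-0.7800


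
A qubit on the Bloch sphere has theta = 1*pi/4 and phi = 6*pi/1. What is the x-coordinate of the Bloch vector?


theta = 0.7854, phi = 18.8496
r_x = sin(theta)*cos(phi) = 0.7071 * 1.0000
r_x = 0.7071

0.7071


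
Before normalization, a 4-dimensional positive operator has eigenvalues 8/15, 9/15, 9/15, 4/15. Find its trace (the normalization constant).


tr(M) = sum of eigenvalues
= 8/15 + 9/15 + 9/15 + 4/15
= 30/15
= 2.0000

2.0000


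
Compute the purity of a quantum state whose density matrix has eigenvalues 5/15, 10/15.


tr(rho^2) = sum of eigenvalues squared
= (5/15)^2 + (10/15)^2
= (25 + 100) / 225
= 125/225
= 0.5556

0.5556


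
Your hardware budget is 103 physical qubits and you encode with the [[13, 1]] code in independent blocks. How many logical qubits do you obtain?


Each code block uses 13 physical qubits for 1 logical qubit(s).
Number of complete blocks = floor(103 / 13) = 7
Logical qubits = 7 * 1
= 7

7


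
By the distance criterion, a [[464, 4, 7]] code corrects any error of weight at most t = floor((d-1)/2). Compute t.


Code parameters: [[464, 4, 7]], distance d = 7.
Number of correctable errors = floor((d-1)/2)
= floor((7 - 1)/2)
= floor(6/2)
= 3

3


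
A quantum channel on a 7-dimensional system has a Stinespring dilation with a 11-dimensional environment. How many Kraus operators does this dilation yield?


Tracing out the environment in an orthonormal basis {|i>_E} gives Kraus operators K_i = <i|_E U |0>_E.
Number of Kraus operators = dim(H_env) = d_env
= 11

11


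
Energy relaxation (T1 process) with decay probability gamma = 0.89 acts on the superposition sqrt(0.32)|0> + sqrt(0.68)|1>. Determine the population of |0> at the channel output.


For amplitude damping with parameter gamma on state sqrt(a)|0> + sqrt(b)|1>:
alpha^2 = 0.32, beta^2 = 0.68
P(|0>) = alpha^2 + gamma * beta^2
= 0.32 + 0.89 * 0.68
= 0.32 + 0.6052
= 0.9252

0.9252


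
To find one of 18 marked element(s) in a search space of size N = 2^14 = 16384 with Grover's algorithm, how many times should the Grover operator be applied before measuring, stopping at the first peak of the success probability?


After j Grover iterations the success probability is P(j) = sin^2((2j+1)*theta), where sin(theta) = sqrt(k/N).
N = 2^14 = 16384, k = 18
sin(theta) = sqrt(k/N) = 0.03314563037
theta = arcsin(sqrt(k/N)) = 0.03315170252 rad
P(j) reaches its first maximum when (2j+1)*theta is as close as possible to pi/2, i.e. j = round(pi/(4*theta) - 1/2).
pi/(4*theta) - 1/2 = 23.1910
(For comparison, the common estimate pi/4 * sqrt(N/k) = 23.6954; the exact maximiser is used here.)
Optimal iterations = 23

23


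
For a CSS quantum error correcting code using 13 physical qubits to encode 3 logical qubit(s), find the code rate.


Code rate R = k/n
= 3/13
= 0.2308

0.2308


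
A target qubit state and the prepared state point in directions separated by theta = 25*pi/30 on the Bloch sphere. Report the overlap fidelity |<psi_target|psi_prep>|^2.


For states separated by angle theta on Bloch sphere:
F = cos^2(theta/2)
theta = 25*pi/30 = 2.6180
theta/2 = 1.3090
cos(theta/2) = 0.2588
F = 0.0670

0.0670


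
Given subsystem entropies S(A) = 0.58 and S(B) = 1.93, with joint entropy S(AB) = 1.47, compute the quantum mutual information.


I(A:B) = S(A) + S(B) - S(AB)
= 0.58 + 1.93 - 1.47
= 1.0400

1.0400


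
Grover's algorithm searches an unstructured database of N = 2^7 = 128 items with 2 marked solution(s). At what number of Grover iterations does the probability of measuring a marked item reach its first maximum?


After j Grover iterations the success probability is P(j) = sin^2((2j+1)*theta), where sin(theta) = sqrt(k/N).
N = 2^7 = 128, k = 2
sin(theta) = sqrt(k/N) = 0.125
theta = arcsin(sqrt(k/N)) = 0.1253278312 rad
P(j) reaches its first maximum when (2j+1)*theta is as close as possible to pi/2, i.e. j = round(pi/(4*theta) - 1/2).
pi/(4*theta) - 1/2 = 5.7667
(For comparison, the common estimate pi/4 * sqrt(N/k) = 6.2832; the exact maximiser is used here.)
Optimal iterations = 6

6


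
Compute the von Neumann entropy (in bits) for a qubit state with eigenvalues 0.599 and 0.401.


S = -p*log2(p) - (1-p)*log2(1-p)
p = 0.5990, 1-p = 0.4010
= -0.5990 * log2(0.5990) - 0.4010 * log2(0.4010)
= -(-0.4429) - (-0.5286)
= 0.9715

0.9715


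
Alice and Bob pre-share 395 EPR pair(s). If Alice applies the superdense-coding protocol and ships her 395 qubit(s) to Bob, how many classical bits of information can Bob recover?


Superdense coding allows 2 classical bits per shared entangled pair.
395 pair(s) -> 2 * 395 = 790 classical bits

790


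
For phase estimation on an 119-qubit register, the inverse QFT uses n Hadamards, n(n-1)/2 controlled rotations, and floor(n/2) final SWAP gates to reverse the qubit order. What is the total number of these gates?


Hadamard gates: 119
Controlled rotations: n*(n-1)/2 = 119*118/2 = 7021
SWAP gates: floor(n/2) = floor(119/2) = 59
Total = 119 + 7021 + 59
= 7199

7199


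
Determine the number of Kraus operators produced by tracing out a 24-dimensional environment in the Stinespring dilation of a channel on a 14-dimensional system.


Tracing out the environment in an orthonormal basis {|i>_E} gives Kraus operators K_i = <i|_E U |0>_E.
Number of Kraus operators = dim(H_env) = d_env
= 24

24


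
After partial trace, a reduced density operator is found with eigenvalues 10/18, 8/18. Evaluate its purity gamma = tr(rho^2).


tr(rho^2) = sum of eigenvalues squared
= (10/18)^2 + (8/18)^2
= (100 + 64) / 324
= 164/324
= 0.5062

0.5062


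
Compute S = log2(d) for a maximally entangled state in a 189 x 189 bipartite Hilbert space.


For a maximally entangled state in d x d:
S = log2(d) = log2(189)
= 7.5622

7.5622


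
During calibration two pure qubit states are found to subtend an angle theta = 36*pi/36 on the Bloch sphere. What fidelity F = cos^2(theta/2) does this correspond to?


For states separated by angle theta on Bloch sphere:
F = cos^2(theta/2)
theta = 36*pi/36 = 3.1416
theta/2 = 1.5708
cos(theta/2) = 0.0000
F = 0.0000

0.0000


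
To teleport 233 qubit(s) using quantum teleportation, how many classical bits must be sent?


Quantum teleportation requires 2 classical bits per qubit teleported.
233 qubit(s) -> 2 * 233 = 466 classical bits

466


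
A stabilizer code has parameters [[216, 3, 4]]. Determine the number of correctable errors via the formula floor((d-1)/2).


Code parameters: [[216, 3, 4]], distance d = 4.
Number of correctable errors = floor((d-1)/2)
= floor((4 - 1)/2)
= floor(3/2)
= 1

1


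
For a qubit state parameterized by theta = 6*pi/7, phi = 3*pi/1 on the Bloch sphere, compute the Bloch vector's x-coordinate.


theta = 2.6928, phi = 9.4248
r_x = sin(theta)*cos(phi) = 0.4339 * -1.0000
r_x = -0.4339

-0.4339


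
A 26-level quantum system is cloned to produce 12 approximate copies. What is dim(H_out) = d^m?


Output space = H^(tensor 12) where dim(H) = 26
dim = 26^12
= 676 (after 2 factors)
= 17576 (after 3 factors)
= 456976 (after 4 factors)
= 11881376 (after 5 factors)
= 308915776 (after 6 factors)
= 8031810176 (after 7 factors)
= 208827064576 (after 8 factors)
= 5429503678976 (after 9 factors)
= 141167095653376 (after 10 factors)
= 3670344486987776 (after 11 factors)
= 95428956661682176 (after 12 factors)
= 95428956661682176

95428956661682176


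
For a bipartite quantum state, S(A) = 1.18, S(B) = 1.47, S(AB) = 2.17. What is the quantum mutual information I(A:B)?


I(A:B) = S(A) + S(B) - S(AB)
= 1.18 + 1.47 - 2.17
= 0.4800

0.4800


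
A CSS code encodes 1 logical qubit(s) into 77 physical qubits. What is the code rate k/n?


Code rate R = k/n
= 1/77
= 0.0130

0.0130


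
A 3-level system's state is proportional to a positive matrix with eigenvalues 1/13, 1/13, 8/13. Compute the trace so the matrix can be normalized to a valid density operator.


tr(M) = sum of eigenvalues
= 1/13 + 1/13 + 8/13
= 10/13
= 0.7692

0.7692


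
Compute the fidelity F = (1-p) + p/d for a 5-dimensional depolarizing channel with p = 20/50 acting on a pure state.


F = (1-p) + p/d
= (1 - 0.4000) + 0.4000/5
= 0.6000 + 0.0800
= 0.6800

0.6800


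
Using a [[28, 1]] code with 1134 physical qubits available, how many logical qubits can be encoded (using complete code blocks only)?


Each code block uses 28 physical qubits for 1 logical qubit(s).
Number of complete blocks = floor(1134 / 28) = 40
Logical qubits = 40 * 1
= 40

40


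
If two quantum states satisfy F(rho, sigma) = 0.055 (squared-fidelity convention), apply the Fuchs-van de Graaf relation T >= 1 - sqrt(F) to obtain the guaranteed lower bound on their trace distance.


Fuchs-van de Graaf (squared-fidelity convention): 1 - sqrt(F) <= T <= sqrt(1 - F).
Lower bound: T >= 1 - sqrt(F)
sqrt(F) = sqrt(0.055) = 0.2345
T >= 1 - 0.2345
T >= 0.7655

0.7655


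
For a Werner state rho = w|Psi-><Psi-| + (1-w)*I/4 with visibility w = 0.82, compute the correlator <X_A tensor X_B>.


|Psi-> = (|01> - |10>)/sqrt(2)
For the pure Bell state, <X_A X_B> = -1 (Bell-state Pauli correlator).
The maximally-mixed part I/4 has tr(I/4 * P tensor P) = 0 for any traceless Pauli P.
So <X_A X_B>_rho = w * (-1) + (1 - w) * 0
= 0.82 * (-1)
= -0.8200

-0.8200


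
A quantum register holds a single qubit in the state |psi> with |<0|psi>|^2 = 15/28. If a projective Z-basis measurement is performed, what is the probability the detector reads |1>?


|alpha|^2 = 15/28 = 0.5357
|beta|^2 = 1 - 15/28 = 13/28 = 0.4643
P(|1>) = |beta|^2 = 0.4643

0.4643


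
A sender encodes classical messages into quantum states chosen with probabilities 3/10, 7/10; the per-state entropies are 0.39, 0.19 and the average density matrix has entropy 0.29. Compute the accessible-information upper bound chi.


chi = S(rho) - sum_i p_i * S(rho_i)
Weighted entropy = 3/10 * 0.39 + 7/10 * 0.19
= 0.2500
chi = 0.29 - 0.2500
= 0.0400

0.0400


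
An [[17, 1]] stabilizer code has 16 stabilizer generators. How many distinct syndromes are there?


Each stabilizer generator gives a binary (+1 or -1) measurement outcome.
With 16 independent generators:
Total syndromes = 2^16
= 65536

65536


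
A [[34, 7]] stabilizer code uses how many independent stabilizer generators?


For an [[n,k]] stabilizer code:
Number of stabilizer generators = n - k
= 34 - 7
= 27

27


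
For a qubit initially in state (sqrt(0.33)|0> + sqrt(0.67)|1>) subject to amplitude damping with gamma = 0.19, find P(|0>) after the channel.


For amplitude damping with parameter gamma on state sqrt(a)|0> + sqrt(b)|1>:
alpha^2 = 0.33, beta^2 = 0.67
P(|0>) = alpha^2 + gamma * beta^2
= 0.33 + 0.19 * 0.67
= 0.33 + 0.1273
= 0.4573

0.4573


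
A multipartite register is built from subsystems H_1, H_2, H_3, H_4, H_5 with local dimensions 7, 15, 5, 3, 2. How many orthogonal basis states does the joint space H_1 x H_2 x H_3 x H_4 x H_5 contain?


dim(H_1 x H_2 x H_3 x H_4 x H_5) = 7 * 15 * 5 * 3 * 2
= 105 * 5 * 3 * 2
= 525 * 3 * 2
= 1575 * 2
= 3150

3150


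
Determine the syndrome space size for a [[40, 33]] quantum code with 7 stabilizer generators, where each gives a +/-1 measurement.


Each stabilizer generator gives a binary (+1 or -1) measurement outcome.
With 7 independent generators:
Total syndromes = 2^7
= 128

128


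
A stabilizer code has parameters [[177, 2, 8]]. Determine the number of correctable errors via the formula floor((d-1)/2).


Code parameters: [[177, 2, 8]], distance d = 8.
Number of correctable errors = floor((d-1)/2)
= floor((8 - 1)/2)
= floor(7/2)
= 3

3


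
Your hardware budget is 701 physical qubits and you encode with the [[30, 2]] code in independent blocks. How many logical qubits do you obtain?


Each code block uses 30 physical qubits for 2 logical qubit(s).
Number of complete blocks = floor(701 / 30) = 23
Logical qubits = 23 * 2
= 46

46


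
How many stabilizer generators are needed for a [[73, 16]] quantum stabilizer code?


For an [[n,k]] stabilizer code:
Number of stabilizer generators = n - k
= 73 - 16
= 57

57


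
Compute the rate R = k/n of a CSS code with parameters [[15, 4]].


Code rate R = k/n
= 4/15
= 0.2667

0.2667


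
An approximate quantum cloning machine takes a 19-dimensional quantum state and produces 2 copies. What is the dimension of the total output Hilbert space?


Output space = H^(tensor 2) where dim(H) = 19
dim = 19^2
= 361

361


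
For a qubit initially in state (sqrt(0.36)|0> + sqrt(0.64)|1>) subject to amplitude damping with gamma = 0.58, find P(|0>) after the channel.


For amplitude damping with parameter gamma on state sqrt(a)|0> + sqrt(b)|1>:
alpha^2 = 0.36, beta^2 = 0.64
P(|0>) = alpha^2 + gamma * beta^2
= 0.36 + 0.58 * 0.64
= 0.36 + 0.3712
= 0.7312

0.7312


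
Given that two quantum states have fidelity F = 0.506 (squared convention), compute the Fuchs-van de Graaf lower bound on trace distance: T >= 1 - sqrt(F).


Fuchs-van de Graaf (squared-fidelity convention): 1 - sqrt(F) <= T <= sqrt(1 - F).
Lower bound: T >= 1 - sqrt(F)
sqrt(F) = sqrt(0.506) = 0.7113
T >= 1 - 0.7113
T >= 0.2887

0.2887


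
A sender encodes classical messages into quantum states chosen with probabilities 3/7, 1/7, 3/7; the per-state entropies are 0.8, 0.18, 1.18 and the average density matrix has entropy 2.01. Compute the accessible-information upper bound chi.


chi = S(rho) - sum_i p_i * S(rho_i)
Weighted entropy = 3/7 * 0.8 + 1/7 * 0.18 + 3/7 * 1.18
= 0.8743
chi = 2.01 - 0.8743
= 1.1357

1.1357


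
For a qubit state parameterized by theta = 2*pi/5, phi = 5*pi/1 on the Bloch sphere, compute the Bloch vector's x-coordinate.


theta = 1.2566, phi = 15.7080
r_x = sin(theta)*cos(phi) = 0.9511 * -1.0000
r_x = -0.9511

-0.9511


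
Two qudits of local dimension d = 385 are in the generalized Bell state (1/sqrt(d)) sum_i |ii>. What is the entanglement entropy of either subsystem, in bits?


For a maximally entangled state in d x d:
S = log2(d) = log2(385)
= 8.5887

8.5887


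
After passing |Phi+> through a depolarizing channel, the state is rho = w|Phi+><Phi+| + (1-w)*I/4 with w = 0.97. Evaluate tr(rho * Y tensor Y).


|Phi+> = (|00> + |11>)/sqrt(2)
For the pure Bell state, <Y_A Y_B> = -1 (Bell-state Pauli correlator).
The maximally-mixed part I/4 has tr(I/4 * P tensor P) = 0 for any traceless Pauli P.
So <Y_A Y_B>_rho = w * (-1) + (1 - w) * 0
= 0.97 * (-1)
= -0.9700

-0.9700


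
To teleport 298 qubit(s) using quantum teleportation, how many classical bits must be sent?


Quantum teleportation requires 2 classical bits per qubit teleported.
298 qubit(s) -> 2 * 298 = 596 classical bits

596


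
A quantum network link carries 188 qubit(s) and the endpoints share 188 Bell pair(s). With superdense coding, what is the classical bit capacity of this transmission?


Superdense coding allows 2 classical bits per shared entangled pair.
188 pair(s) -> 2 * 188 = 376 classical bits

376


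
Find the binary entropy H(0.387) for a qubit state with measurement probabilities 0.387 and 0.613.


S = -p*log2(p) - (1-p)*log2(1-p)
p = 0.3870, 1-p = 0.6130
= -0.3870 * log2(0.3870) - 0.6130 * log2(0.6130)
= -(-0.5300) - (-0.4328)
= 0.9628

0.9628


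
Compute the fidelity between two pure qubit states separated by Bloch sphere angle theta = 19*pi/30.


For states separated by angle theta on Bloch sphere:
F = cos^2(theta/2)
theta = 19*pi/30 = 1.9897
theta/2 = 0.9948
cos(theta/2) = 0.5446
F = 0.2966

0.2966
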